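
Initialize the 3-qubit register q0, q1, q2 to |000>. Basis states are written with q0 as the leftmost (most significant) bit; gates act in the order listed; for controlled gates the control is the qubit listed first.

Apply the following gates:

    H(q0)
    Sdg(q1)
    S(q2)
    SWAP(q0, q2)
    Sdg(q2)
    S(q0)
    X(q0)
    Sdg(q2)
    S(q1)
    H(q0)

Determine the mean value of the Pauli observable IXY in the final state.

In the final state, IXY has expectation 0.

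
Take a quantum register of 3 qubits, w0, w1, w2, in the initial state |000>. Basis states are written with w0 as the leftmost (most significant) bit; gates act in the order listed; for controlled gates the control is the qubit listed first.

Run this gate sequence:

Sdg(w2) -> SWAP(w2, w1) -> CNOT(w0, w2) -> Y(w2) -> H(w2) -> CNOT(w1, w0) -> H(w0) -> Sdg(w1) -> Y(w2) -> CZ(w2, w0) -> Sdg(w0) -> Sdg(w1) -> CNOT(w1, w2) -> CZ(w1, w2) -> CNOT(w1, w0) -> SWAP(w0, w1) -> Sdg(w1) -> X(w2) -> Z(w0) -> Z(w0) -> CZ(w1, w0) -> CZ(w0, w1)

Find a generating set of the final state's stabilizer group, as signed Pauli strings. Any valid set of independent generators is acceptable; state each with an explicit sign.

The final state is stabilized by the group generated by +IXZ, +IZX, +ZII; other independent generating sets are equally valid.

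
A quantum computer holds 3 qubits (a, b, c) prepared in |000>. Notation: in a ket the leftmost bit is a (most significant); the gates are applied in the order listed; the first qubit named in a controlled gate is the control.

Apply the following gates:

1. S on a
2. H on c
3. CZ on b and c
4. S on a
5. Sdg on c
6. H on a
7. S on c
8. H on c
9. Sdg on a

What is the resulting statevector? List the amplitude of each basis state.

After the circuit, the state carries amplitude sqrt(2)/2 on |000>, -sqrt(2)*I/2 on |100>, and 0 on every other basis state.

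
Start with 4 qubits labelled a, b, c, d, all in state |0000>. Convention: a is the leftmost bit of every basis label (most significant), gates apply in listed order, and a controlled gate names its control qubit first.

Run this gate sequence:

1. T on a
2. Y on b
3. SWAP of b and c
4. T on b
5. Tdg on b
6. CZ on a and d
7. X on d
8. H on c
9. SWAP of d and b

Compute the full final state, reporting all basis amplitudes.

After the circuit, the state carries amplitude sqrt(2)*I/2 on |0100>, -sqrt(2)*I/2 on |0110>, and 0 on every other basis state.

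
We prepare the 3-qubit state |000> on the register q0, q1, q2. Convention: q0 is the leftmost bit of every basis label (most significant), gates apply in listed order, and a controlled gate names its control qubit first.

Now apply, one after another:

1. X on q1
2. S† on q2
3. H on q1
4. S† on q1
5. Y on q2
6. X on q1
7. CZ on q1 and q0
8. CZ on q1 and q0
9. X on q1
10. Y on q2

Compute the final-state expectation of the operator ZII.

The observable ZII averages to 1. Key observation: gates 5-10 undo each other exactly, leaving only the rest of the circuit to track.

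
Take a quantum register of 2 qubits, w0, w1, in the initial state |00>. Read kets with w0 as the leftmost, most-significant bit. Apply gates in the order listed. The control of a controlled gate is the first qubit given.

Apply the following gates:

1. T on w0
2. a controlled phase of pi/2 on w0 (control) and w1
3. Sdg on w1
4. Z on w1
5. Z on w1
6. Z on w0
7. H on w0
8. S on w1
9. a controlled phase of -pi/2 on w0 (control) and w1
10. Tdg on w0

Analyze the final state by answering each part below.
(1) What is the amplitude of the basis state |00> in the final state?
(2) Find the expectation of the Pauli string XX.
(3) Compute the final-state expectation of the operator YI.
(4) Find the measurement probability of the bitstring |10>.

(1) |00> carries amplitude sqrt(2)/2 in the final state.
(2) The expectation value of XX is 0.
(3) In the final state, YI has expectation -sqrt(2)/2.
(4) The probability of measuring |10> is 1/2.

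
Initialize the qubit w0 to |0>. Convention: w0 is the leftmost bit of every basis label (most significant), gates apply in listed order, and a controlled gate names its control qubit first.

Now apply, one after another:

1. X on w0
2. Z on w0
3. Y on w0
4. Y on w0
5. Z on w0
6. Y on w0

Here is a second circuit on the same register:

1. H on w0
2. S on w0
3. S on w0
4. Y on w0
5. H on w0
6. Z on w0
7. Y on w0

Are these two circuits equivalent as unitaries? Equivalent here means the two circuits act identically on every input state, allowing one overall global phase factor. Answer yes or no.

No, they are not equivalent — no single phase factor reconciles the two unitaries.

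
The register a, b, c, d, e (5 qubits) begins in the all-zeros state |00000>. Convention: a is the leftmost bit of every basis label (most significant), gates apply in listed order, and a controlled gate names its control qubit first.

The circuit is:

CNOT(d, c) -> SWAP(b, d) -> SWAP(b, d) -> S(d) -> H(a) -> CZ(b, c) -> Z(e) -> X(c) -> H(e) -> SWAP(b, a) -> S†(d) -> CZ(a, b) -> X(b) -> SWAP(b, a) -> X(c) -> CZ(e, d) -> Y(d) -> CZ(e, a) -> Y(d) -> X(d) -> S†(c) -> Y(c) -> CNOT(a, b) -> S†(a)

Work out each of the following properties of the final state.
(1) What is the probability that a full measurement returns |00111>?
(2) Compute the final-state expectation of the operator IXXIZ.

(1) A full measurement returns |00111> with probability 1/4.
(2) In the final state, IXXIZ has expectation 0.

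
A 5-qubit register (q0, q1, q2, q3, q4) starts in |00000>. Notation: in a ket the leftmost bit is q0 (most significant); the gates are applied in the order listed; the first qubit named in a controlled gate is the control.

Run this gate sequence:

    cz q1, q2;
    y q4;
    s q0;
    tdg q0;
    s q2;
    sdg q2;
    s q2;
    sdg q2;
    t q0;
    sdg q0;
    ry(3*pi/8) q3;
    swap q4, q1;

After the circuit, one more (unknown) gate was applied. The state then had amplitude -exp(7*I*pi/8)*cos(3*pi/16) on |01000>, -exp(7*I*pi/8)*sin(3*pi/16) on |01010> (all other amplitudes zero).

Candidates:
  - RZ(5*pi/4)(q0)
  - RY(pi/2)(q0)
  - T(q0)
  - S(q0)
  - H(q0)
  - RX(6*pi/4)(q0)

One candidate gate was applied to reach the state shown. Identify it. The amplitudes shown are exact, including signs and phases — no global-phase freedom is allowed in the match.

The unique candidate consistent with the amplitudes is RZ(5*pi/4)(q0). Key observation: steps 3-10 multiply out to the identity, so the circuit reduces to the remaining gates.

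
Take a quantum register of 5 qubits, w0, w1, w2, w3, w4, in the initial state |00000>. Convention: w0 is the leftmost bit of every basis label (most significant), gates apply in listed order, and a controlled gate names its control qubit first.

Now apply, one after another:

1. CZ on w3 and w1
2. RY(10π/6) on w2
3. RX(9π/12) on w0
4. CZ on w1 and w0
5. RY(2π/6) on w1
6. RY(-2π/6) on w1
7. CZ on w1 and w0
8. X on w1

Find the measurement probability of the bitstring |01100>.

The probability of measuring |01100> is 1/8 - sqrt(2)/16. Key observation: gates 4-7 undo each other exactly, leaving only the rest of the circuit to track.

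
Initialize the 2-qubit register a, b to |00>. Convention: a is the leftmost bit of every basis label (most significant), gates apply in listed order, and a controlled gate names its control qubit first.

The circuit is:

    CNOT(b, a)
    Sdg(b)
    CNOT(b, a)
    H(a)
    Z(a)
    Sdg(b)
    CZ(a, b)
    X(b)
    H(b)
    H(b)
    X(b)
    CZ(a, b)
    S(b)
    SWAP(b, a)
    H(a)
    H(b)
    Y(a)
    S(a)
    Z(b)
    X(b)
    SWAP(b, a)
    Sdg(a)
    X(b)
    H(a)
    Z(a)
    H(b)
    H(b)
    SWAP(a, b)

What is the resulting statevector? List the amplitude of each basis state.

The resulting statevector has amplitude 1/2 on |00>, -1/2 on |01>, I/2 on |10>, -I/2 on |11>. Key observation: the block from step 6 through step 13 cancels to the identity and can be dropped.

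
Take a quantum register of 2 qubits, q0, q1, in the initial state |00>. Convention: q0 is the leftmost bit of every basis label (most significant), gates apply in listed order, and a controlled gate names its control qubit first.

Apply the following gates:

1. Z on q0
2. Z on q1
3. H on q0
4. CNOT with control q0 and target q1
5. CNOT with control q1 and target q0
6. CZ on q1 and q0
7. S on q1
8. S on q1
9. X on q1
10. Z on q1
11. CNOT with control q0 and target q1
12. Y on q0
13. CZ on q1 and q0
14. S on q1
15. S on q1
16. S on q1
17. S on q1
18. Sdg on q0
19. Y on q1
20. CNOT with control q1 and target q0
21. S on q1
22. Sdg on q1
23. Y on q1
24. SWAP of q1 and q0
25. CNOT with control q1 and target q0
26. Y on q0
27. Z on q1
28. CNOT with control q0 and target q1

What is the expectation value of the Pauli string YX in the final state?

The expectation value of YX is 0.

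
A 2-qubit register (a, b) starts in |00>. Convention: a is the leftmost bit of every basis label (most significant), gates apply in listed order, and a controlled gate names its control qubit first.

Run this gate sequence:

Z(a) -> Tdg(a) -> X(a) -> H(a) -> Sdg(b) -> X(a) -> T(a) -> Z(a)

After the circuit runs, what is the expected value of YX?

In the final state, YX has expectation 0.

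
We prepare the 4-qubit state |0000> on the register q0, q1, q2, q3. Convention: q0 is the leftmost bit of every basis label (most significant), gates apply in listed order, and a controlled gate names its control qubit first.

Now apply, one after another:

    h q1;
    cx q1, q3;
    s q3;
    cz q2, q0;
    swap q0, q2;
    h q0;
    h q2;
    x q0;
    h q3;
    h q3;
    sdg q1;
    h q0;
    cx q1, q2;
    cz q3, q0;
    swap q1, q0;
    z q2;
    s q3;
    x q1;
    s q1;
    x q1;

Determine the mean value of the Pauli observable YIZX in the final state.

The observable YIZX averages to 0.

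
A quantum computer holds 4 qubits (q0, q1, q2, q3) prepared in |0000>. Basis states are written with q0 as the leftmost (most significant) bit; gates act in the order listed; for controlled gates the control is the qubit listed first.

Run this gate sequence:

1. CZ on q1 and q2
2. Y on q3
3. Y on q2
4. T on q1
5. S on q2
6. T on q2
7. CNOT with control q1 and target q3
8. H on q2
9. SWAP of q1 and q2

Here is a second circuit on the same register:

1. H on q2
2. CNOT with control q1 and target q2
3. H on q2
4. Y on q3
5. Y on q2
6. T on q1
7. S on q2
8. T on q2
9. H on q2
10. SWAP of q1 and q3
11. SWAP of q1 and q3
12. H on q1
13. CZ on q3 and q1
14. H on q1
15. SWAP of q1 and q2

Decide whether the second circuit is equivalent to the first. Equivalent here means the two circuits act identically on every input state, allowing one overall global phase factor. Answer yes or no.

No — the two circuits implement different unitaries, even allowing a global phase.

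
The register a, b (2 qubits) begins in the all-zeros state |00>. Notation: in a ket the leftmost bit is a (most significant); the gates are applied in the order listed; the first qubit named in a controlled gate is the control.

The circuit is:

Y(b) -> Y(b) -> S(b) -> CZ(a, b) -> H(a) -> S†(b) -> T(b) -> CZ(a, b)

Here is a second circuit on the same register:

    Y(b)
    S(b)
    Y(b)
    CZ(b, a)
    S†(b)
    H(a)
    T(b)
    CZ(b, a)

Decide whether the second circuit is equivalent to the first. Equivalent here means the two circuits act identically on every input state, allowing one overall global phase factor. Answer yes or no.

No — the two circuits implement different unitaries, even allowing a global phase.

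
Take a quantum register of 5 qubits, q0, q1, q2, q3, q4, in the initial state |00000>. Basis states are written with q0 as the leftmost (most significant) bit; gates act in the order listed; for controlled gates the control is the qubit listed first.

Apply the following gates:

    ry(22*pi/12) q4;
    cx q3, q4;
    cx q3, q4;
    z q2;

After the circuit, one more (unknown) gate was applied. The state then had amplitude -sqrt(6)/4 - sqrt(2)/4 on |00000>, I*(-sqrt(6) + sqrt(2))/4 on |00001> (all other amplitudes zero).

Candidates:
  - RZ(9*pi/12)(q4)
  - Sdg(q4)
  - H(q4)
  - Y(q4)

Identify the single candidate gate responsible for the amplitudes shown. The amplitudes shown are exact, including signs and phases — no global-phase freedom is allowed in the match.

It was Sdg(q4) that produced the state shown. Key observation: gates 2-3 undo each other exactly, leaving only the rest of the circuit to track.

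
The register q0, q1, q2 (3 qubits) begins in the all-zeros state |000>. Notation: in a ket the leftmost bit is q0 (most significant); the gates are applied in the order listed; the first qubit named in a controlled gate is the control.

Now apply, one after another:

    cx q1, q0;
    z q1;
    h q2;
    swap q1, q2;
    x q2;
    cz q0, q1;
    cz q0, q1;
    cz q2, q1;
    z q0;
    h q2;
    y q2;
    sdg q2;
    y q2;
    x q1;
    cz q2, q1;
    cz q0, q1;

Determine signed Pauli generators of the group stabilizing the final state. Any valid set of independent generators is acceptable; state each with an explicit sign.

The final state is stabilized by the group generated by -IXZ, -IZY, +ZII; other independent generating sets are equally valid.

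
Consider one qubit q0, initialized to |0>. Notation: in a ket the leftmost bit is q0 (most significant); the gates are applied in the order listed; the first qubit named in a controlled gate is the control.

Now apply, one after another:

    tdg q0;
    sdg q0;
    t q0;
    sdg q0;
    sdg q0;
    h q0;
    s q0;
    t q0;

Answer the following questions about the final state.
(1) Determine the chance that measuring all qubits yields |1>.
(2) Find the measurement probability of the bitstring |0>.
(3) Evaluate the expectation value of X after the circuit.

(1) The probability of measuring |1> is 1/2.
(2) The probability of measuring |0> is 1/2.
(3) In the final state, X has expectation -sqrt(2)/2.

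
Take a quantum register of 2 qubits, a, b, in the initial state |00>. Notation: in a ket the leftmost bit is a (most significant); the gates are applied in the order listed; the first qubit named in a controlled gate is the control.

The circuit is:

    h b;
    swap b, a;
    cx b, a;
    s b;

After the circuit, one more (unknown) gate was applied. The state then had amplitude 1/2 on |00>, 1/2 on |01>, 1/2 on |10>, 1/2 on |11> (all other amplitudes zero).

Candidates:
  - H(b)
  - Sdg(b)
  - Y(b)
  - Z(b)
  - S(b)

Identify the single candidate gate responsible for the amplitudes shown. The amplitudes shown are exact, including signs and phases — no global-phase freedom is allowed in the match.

The unique candidate consistent with the amplitudes is H(b).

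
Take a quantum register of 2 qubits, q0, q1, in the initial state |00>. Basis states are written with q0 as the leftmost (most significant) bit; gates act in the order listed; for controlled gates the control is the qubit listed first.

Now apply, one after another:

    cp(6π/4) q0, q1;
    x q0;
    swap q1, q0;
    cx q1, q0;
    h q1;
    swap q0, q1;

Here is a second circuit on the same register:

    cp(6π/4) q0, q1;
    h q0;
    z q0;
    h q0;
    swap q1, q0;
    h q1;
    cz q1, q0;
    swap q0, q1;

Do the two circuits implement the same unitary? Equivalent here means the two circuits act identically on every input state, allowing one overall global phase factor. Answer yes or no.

No, they are not equivalent — no single phase factor reconciles the two unitaries.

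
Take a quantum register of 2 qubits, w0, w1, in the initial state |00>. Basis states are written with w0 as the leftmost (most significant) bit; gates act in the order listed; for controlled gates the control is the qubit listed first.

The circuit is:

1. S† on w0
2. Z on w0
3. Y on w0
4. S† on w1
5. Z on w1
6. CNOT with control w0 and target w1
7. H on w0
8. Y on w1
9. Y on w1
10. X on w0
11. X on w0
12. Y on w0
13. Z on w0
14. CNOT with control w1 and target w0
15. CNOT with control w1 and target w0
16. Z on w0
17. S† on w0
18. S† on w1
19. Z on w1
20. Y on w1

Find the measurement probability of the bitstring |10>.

Outcome |10> occurs with probability 1/2. Key observation: steps 10-11 multiply out to the identity, so the circuit reduces to the remaining gates.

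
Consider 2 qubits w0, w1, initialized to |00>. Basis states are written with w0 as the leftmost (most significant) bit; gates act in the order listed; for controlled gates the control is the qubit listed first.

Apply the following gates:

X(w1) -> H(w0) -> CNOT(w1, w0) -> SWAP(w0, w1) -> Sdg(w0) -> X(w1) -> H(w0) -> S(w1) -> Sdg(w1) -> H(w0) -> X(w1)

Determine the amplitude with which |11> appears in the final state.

The final state's coefficient on |11> equals -sqrt(2)*I/2. Key observation: the block from step 6 through step 11 cancels to the identity and can be dropped.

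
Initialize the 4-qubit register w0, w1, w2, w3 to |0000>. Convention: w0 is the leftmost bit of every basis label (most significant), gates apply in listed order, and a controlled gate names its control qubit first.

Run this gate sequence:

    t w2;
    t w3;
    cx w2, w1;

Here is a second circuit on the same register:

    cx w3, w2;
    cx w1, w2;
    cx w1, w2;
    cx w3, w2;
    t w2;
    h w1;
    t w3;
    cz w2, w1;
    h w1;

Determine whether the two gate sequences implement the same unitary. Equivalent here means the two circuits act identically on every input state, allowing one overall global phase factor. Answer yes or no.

Yes — the two circuits implement the same unitary up to a global phase.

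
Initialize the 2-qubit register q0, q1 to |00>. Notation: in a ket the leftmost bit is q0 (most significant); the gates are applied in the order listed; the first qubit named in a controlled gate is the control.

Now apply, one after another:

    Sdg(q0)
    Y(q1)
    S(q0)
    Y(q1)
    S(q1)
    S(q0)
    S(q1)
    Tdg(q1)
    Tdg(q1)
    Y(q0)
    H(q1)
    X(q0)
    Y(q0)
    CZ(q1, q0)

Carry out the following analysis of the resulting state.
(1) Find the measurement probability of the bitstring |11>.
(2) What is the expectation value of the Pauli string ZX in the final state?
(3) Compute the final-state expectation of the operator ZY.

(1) A full measurement returns |11> with probability 1/2.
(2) The observable ZX averages to 1.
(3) In the final state, ZY has expectation 0.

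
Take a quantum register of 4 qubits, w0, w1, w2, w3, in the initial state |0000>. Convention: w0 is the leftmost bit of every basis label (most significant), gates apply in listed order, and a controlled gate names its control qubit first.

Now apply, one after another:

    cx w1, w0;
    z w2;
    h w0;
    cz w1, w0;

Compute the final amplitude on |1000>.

|1000> carries amplitude sqrt(2)/2 in the final state.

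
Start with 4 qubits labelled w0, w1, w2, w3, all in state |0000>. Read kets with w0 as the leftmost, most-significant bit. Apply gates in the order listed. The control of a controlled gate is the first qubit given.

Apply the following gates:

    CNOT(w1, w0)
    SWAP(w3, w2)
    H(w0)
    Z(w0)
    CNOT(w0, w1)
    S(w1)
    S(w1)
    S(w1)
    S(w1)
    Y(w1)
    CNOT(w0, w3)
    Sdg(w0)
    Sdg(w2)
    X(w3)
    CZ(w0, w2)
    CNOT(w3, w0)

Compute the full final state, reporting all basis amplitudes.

The final amplitudes are sqrt(2)/2 on |1000>, sqrt(2)*I/2 on |1101>, and 0 on every other basis state. Key observation: the block from step 6 through step 9 cancels to the identity and can be dropped.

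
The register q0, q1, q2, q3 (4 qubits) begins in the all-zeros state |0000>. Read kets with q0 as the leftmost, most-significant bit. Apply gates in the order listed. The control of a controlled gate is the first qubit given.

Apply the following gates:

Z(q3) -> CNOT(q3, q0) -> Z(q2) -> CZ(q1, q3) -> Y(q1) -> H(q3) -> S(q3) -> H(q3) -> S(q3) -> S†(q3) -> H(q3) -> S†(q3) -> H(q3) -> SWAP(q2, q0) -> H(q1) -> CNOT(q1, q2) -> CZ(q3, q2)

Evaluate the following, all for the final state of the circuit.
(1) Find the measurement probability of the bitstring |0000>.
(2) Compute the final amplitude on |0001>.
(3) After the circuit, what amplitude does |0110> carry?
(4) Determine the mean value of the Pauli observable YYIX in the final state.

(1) The probability of measuring |0000> is 1/2. Key observation: the block from step 6 through step 13 cancels to the identity and can be dropped.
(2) |0001> carries amplitude 0 in the final state.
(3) The final state's coefficient on |0110> equals -sqrt(2)*I/2.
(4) In the final state, YYIX has expectation 0.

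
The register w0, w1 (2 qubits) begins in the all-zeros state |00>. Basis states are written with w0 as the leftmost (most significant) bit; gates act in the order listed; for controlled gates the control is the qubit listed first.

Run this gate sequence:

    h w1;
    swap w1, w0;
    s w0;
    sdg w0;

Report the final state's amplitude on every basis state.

The final amplitudes are sqrt(2)/2 on |00>, 0 on |01>, sqrt(2)/2 on |10>, 0 on |11>. Key observation: the block from step 3 through step 4 cancels to the identity and can be dropped.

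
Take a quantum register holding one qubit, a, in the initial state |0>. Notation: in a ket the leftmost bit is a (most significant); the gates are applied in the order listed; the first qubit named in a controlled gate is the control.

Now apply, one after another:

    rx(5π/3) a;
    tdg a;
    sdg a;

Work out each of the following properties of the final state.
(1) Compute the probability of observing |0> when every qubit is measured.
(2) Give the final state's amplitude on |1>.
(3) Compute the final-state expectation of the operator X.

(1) Outcome |0> occurs with probability 3/4.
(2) |1> carries amplitude exp(3*I*pi/4)/2 in the final state.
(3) The observable X averages to sqrt(6)/4.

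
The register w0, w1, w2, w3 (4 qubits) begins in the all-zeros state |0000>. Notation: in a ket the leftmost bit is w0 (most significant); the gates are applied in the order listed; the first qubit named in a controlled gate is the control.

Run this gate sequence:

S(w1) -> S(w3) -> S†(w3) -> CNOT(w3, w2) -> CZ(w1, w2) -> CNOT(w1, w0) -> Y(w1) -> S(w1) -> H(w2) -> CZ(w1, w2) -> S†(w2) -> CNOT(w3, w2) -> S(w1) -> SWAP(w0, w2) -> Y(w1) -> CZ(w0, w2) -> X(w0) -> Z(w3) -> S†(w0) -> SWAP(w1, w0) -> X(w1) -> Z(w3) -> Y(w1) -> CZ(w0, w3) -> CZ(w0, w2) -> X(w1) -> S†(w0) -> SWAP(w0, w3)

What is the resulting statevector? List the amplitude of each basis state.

The resulting statevector has amplitude -sqrt(2)/2 on |0000>, -sqrt(2)/2 on |0100>, and 0 on every other basis state. Key observation: steps 2-3 multiply out to the identity, so the circuit reduces to the remaining gates.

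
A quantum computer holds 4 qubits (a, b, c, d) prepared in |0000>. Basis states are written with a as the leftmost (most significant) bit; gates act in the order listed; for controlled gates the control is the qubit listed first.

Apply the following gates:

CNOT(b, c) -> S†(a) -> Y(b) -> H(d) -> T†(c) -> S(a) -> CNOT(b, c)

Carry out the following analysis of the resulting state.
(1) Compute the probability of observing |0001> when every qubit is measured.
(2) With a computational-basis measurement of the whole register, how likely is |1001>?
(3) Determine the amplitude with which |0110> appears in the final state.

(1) A full measurement returns |0001> with probability 0.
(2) A full measurement returns |1001> with probability 0.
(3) The final state's coefficient on |0110> equals sqrt(2)*I/2.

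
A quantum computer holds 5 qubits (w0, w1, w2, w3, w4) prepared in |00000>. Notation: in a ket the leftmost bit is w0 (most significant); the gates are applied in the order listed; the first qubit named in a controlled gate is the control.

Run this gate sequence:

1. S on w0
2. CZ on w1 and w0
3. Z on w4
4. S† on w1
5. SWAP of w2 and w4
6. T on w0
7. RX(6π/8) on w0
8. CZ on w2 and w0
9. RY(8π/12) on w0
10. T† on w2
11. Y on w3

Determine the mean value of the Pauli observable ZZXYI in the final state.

The expectation value of ZZXYI is 0.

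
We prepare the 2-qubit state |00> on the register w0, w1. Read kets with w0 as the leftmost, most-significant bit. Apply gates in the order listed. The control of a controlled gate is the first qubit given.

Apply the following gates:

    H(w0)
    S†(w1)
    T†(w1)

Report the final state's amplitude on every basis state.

The resulting statevector has amplitude sqrt(2)/2 on |00>, 0 on |01>, sqrt(2)/2 on |10>, 0 on |11>.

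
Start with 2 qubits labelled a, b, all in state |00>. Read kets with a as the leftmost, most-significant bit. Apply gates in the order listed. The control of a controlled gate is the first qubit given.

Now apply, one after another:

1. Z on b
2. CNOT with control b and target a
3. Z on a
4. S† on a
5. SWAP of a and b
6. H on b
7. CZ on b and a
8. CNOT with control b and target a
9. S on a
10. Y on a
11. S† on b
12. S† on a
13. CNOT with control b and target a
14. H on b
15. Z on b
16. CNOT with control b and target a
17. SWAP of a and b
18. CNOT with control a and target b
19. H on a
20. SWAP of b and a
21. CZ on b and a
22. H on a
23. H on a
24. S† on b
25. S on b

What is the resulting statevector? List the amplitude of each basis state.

The final amplitudes are 0 on |00>, 0 on |01>, -sqrt(2)*I/2 on |10>, -sqrt(2)/2 on |11>. Key observation: the block from step 22 through step 23 cancels to the identity and can be dropped.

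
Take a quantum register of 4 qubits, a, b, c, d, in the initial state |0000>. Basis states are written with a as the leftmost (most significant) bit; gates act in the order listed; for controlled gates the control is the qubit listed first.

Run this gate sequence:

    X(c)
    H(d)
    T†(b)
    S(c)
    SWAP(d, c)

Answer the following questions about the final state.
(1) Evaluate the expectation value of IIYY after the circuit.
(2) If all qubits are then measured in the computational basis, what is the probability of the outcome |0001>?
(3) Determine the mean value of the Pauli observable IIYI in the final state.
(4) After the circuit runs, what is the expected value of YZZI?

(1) The expectation value of IIYY is 0.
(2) The probability of measuring |0001> is 1/2.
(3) The expectation value of IIYI is 0.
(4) The expectation value of YZZI is 0.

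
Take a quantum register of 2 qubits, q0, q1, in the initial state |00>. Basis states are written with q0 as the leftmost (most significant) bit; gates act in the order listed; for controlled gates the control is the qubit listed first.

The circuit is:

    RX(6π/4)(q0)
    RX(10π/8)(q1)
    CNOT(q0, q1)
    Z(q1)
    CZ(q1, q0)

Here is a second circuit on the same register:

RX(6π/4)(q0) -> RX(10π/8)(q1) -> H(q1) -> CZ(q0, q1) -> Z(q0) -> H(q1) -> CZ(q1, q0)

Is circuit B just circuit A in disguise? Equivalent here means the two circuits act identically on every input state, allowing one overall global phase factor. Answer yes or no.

No, they are not equivalent — no single phase factor reconciles the two unitaries.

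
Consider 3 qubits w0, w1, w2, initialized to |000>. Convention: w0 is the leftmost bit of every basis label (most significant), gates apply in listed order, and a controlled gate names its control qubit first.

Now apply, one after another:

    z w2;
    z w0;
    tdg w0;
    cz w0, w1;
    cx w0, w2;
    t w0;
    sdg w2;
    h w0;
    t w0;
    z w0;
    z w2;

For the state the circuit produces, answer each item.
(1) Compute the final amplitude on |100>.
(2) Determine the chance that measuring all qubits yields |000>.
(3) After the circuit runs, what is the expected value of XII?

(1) The final state's coefficient on |100> equals -sqrt(2)*exp(I*pi/4)/2.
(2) A full measurement returns |000> with probability 1/2.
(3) In the final state, XII has expectation -sqrt(2)/2.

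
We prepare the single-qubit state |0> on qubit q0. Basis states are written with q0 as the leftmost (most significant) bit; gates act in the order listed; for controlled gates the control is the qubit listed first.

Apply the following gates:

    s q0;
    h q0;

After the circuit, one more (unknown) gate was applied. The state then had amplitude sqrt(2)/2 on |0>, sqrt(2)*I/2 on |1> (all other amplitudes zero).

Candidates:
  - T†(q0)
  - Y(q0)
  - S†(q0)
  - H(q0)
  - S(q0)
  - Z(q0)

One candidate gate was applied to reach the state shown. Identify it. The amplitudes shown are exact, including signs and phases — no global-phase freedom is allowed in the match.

It was S(q0) that produced the state shown.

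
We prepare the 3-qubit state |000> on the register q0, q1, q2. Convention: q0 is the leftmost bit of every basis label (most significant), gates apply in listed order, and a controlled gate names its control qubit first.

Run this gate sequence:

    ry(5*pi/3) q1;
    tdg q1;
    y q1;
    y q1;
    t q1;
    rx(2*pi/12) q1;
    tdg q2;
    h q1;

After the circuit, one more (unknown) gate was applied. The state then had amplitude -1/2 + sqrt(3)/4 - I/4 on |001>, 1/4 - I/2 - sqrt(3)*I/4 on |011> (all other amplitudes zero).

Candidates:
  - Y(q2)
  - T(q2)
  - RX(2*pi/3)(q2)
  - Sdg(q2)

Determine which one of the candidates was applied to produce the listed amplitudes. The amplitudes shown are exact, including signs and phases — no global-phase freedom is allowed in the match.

The unique candidate consistent with the amplitudes is Y(q2). Key observation: the block from step 2 through step 5 cancels to the identity and can be dropped.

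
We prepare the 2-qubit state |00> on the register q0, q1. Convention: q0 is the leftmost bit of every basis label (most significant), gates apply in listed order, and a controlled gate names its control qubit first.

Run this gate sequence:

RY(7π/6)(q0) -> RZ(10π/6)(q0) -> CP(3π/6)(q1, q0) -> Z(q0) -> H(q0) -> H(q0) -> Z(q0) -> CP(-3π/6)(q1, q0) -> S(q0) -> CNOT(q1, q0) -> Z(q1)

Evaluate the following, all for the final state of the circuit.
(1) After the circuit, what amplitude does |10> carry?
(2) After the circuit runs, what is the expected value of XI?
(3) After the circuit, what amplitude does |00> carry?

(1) |10> carries amplitude (-sqrt(6) - sqrt(2))*exp(I*pi/3)/4 in the final state. Key observation: steps 3-8 multiply out to the identity, so the circuit reduces to the remaining gates.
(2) The observable XI averages to -sqrt(3)/4.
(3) The amplitude on |00> is (-sqrt(2) + sqrt(6))*exp(I*pi/6)/4.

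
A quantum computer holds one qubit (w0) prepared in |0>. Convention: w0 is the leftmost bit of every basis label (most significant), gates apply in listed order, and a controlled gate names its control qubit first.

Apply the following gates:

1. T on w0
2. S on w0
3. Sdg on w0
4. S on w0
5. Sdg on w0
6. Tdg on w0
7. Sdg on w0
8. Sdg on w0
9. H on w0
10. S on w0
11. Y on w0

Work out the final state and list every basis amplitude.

The final amplitudes are sqrt(2)/2 on |0>, sqrt(2)*I/2 on |1>.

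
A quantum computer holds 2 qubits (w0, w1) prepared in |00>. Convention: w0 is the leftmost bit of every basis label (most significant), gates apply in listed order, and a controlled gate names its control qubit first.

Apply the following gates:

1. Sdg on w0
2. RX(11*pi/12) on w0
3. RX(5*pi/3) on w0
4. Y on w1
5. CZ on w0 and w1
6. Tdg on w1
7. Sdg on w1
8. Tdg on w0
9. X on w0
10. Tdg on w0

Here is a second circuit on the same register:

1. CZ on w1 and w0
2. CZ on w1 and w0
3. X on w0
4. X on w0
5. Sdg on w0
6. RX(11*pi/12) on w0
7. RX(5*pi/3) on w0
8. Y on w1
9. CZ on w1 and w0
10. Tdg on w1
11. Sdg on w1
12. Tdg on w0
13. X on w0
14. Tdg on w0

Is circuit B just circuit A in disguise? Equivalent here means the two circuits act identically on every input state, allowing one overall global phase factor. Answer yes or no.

Yes, they are equivalent — the unitaries differ by at most a global phase.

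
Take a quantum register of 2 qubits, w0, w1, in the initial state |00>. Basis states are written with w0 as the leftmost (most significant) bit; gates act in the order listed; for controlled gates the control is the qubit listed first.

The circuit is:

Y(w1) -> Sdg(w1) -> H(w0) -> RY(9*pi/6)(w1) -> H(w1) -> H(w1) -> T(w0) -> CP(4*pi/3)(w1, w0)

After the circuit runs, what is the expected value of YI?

In the final state, YI has expectation -sqrt(6)/8 + sqrt(2)/8.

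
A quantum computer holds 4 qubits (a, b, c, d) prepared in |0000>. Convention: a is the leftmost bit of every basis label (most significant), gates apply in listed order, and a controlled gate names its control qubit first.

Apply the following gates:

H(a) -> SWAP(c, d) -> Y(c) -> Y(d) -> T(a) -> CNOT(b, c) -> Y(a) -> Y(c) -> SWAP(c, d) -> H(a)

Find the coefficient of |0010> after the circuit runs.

The amplitude on |0010> is -1/2 + exp(I*pi/4)/2.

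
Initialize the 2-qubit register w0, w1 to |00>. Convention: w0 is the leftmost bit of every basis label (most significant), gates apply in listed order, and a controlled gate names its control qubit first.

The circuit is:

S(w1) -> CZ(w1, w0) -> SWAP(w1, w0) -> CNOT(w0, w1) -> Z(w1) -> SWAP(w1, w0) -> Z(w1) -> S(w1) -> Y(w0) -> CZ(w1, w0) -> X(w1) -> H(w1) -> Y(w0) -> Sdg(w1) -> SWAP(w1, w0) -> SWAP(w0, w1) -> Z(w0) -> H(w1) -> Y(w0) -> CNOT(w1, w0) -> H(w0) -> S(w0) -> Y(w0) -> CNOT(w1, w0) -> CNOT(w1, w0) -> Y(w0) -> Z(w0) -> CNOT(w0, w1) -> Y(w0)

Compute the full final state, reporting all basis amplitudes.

After the circuit, the state carries amplitude sqrt(2)*(-1 - I)/4 on |00>, sqrt(2)*(-1 + I)/4 on |01>, sqrt(2)*(-1 - I)/4 on |10>, sqrt(2)*(-1 + I)/4 on |11>.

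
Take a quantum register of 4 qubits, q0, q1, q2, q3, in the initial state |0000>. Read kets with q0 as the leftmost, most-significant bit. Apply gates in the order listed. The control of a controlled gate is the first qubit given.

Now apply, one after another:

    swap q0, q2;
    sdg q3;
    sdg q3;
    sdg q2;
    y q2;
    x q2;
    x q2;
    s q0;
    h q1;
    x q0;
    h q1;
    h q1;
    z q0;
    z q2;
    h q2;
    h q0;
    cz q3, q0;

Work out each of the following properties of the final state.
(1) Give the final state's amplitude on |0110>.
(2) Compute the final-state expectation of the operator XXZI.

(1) |0110> carries amplitude -sqrt(2)*I/4 in the final state. Key observation: steps 11-12 multiply out to the identity, so the circuit reduces to the remaining gates.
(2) The observable XXZI averages to 0.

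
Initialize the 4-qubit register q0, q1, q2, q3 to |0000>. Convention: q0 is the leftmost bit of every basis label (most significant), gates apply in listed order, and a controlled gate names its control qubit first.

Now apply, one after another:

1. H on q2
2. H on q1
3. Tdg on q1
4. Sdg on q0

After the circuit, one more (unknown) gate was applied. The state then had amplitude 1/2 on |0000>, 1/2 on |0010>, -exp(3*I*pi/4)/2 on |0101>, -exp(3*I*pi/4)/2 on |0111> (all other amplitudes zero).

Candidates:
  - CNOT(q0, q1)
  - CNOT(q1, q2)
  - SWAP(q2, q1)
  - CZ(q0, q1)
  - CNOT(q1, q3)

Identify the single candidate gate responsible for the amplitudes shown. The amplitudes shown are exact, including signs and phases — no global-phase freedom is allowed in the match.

It was CNOT(q1, q3) that produced the state shown.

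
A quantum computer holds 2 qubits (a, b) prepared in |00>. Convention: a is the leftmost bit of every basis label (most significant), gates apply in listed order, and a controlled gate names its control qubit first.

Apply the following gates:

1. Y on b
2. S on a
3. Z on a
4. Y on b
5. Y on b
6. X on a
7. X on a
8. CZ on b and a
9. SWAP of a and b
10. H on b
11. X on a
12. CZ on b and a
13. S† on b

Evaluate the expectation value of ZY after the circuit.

In the final state, ZY has expectation -1. Key observation: the block from step 6 through step 7 cancels to the identity and can be dropped.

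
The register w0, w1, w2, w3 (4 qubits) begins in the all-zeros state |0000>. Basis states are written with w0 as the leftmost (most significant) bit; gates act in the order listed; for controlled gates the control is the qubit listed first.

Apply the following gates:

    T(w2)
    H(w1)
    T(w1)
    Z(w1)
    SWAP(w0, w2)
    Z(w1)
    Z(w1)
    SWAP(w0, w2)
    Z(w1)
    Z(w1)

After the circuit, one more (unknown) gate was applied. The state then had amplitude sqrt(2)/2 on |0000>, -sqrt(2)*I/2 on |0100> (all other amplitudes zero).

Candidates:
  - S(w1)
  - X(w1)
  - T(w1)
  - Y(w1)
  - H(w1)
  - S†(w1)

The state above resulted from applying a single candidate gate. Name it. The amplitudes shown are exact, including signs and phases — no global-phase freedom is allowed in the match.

The unique candidate consistent with the amplitudes is T(w1).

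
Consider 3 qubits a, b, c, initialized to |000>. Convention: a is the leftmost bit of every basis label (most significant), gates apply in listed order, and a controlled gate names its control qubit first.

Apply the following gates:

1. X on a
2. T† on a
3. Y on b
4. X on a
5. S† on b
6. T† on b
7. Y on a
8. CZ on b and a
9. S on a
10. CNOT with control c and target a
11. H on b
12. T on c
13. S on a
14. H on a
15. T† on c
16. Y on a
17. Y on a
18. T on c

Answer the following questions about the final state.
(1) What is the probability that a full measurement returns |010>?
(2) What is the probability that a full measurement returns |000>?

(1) Outcome |010> occurs with probability 1/4. Key observation: gates 15-18 undo each other exactly, leaving only the rest of the circuit to track.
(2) The probability of measuring |000> is 1/4.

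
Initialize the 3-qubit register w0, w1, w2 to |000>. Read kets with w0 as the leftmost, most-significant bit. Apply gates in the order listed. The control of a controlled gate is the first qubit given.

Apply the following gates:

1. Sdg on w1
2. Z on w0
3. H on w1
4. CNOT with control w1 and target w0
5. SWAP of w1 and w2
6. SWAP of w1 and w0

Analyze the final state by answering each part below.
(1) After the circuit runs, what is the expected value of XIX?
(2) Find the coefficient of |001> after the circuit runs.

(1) The observable XIX averages to 0.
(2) The amplitude on |001> is 0.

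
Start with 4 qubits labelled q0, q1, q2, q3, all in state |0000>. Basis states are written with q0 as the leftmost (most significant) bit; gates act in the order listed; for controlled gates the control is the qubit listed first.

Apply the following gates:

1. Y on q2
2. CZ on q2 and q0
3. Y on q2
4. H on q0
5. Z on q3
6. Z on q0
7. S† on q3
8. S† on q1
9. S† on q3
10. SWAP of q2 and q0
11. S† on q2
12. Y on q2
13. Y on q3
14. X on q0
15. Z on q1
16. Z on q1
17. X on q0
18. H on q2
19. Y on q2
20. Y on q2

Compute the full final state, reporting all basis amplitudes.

After the circuit, the state carries amplitude -1/2 + I/2 on |0001>, 1/2 + I/2 on |0011>, and 0 on every other basis state. Key observation: gates 14-17 undo each other exactly, leaving only the rest of the circuit to track.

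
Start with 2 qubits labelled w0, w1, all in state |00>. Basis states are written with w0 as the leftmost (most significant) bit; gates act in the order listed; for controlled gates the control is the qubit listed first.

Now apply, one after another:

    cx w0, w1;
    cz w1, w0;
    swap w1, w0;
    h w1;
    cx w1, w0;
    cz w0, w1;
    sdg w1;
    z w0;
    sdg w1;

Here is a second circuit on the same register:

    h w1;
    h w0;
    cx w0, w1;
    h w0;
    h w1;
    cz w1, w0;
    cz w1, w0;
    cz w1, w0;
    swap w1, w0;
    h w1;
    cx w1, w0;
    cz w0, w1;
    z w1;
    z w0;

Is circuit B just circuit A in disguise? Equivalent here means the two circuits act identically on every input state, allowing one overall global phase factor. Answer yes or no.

No: there is an input state on which the two circuits produce genuinely different outputs (not merely differing by a phase).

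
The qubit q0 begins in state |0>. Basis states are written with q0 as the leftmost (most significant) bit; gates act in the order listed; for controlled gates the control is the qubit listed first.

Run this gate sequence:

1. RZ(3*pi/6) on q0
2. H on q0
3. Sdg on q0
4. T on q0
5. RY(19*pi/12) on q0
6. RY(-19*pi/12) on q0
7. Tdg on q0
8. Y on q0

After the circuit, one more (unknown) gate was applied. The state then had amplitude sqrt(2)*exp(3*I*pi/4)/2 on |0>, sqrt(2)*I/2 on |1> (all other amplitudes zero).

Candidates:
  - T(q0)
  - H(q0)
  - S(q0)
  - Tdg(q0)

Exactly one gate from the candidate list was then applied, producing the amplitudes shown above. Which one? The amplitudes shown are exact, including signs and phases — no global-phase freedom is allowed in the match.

It was T(q0) that produced the state shown. Key observation: gates 4-7 undo each other exactly, leaving only the rest of the circuit to track.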